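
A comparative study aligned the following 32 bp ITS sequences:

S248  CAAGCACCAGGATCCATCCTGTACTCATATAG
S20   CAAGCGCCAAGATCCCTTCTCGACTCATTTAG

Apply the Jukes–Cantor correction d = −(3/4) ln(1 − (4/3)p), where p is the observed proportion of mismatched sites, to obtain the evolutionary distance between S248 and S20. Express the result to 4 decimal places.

0.2586

Differing sites — 6:A/G; 10:G/A; 16:A/C; 18:C/T; 21:G/C; 22:T/G; 29:A/T.
p = 7/32 = 0.218750.
d = −0.75 · ln(1 − (4/3)·0.218750) = −0.75 · ln(0.708333) = −0.75 · (-0.344841) = 0.2586.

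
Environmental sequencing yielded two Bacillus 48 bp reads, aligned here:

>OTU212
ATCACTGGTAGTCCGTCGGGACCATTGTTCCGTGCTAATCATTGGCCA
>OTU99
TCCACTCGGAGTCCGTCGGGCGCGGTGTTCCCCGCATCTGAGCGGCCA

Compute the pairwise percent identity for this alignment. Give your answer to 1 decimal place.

Mismatches occur at site 1 (A/T), site 2 (T/C), site 7 (G/C), site 9 (T/G), site 21 (A/C), site 22 (C/G), site 24 (A/G), site 25 (T/G), site 32 (G/C), site 33 (T/C), site 36 (T/A), site 37 (A/T), site 38 (A/C), site 40 (C/G), site 42 (T/G), site 43 (T/C).
32 of the 48 sites match, so the percent identity is 32/48 × 100 = 66.7%.

66.7%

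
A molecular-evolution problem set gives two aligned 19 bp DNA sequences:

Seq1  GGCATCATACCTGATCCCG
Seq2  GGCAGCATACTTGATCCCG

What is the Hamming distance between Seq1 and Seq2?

2

The sequences differ at positions 5 (T/G), 11 (C/T).
That gives 2 mismatches out of 19 aligned sites, so the Hamming distance is 2.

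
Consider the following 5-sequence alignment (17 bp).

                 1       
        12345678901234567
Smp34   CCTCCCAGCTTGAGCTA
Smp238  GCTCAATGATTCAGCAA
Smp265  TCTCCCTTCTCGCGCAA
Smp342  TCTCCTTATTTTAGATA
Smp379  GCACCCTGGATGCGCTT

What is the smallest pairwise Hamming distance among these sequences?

Pairwise Hamming distances:
  Smp34 vs Smp238: 7
  Smp34 vs Smp265: 6
  Smp34 vs Smp342: 7
  Smp34 vs Smp379: 7
  Smp238 vs Smp265: 8
  Smp238 vs Smp342: 8
  Smp238 vs Smp379: 9
  Smp265 vs Smp342: 8
  Smp265 vs Smp379: 8
  Smp342 vs Smp379: 10
The smallest is 6, between Smp34 and Smp265.

6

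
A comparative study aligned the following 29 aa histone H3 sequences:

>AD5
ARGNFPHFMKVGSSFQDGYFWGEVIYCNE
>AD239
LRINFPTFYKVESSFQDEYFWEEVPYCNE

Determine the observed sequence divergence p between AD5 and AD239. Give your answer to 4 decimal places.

The sequences differ at positions 1 (A/L), 3 (G/I), 7 (H/T), 9 (M/Y), 12 (G/E), 18 (G/E), 22 (G/E), 25 (I/P).
There are 8 differences over 29 sites, so p = 8/29 = 0.2759.

0.2759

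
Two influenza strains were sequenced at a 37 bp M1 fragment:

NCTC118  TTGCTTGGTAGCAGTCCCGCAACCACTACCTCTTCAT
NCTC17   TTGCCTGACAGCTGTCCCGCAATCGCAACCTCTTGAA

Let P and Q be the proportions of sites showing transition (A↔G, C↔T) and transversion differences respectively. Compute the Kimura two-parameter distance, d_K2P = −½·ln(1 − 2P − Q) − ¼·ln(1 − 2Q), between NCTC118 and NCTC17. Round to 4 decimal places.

Differing sites — 5:T/C (Ti); 8:G/A (Ti); 9:T/C (Ti); 13:A/T (Tv); 23:C/T (Ti); 25:A/G (Ti); 27:T/A (Tv); 35:C/G (Tv); 37:T/A (Tv).
Of the 9 differences, 5 transitions and 4 transversions over 37 sites: P = 5/37 = 0.135135, Q = 4/37 = 0.108108.
d = −0.5·ln(0.621622) − 0.25·ln(0.783784) = −0.5·(-0.475423) − 0.25·(-0.243622) = 0.2986.

0.2986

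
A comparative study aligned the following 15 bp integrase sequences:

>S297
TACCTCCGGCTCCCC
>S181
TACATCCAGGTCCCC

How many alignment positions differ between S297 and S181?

The sequences differ at positions 4 (C/A), 8 (G/A), 10 (C/G).
That gives 3 mismatches out of 15 aligned sites, so the Hamming distance is 3.

3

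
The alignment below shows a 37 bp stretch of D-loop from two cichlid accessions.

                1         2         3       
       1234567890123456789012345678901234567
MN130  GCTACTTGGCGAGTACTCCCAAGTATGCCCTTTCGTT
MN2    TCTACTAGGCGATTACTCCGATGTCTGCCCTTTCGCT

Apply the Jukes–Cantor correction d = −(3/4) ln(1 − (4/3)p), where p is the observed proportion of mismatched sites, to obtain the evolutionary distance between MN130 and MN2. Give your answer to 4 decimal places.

0.2180

Mismatches occur at site 1 (G→T), site 7 (T→A), site 13 (G→T), site 20 (C→G), site 22 (A→T), site 25 (A→C), site 36 (T→C).
p = 7/37 = 0.189189.
d = −0.75 · ln(1 − (4/3)·0.189189) = −0.75 · ln(0.747748) = −0.75 · (-0.290689) = 0.2180.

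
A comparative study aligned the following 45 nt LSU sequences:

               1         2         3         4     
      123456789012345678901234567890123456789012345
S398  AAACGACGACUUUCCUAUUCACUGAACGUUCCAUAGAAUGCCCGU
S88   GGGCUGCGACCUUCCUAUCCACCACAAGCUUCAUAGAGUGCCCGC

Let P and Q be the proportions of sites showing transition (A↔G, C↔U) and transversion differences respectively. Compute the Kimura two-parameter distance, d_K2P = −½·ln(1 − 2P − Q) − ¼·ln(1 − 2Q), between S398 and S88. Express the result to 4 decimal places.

The sequences differ at positions 1 (A/G, transition), 2 (A/G, transition), 3 (A/G, transition), 5 (G/U, transversion), 6 (A/G, transition), 11 (U/C, transition), 19 (U/C, transition), 23 (U/C, transition), 24 (G/A, transition), 25 (A/C, transversion), 27 (C/A, transversion), 29 (U/C, transition), 31 (C/U, transition), 38 (A/G, transition), 45 (U/C, transition).
Of the 15 differences, 12 transitions and 3 transversions over 45 sites: P = 12/45 = 0.266667, Q = 3/45 = 0.066667.
d = −0.5·ln(0.399999) − 0.25·ln(0.866666) = −0.5·(-0.916293) − 0.25·(-0.143102) = 0.4939.

0.4939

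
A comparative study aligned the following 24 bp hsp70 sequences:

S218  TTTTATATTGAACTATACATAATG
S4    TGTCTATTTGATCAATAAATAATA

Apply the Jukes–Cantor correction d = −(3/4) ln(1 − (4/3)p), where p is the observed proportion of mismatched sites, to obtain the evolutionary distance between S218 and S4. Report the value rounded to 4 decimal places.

The sequences differ at positions 2 (T/G), 4 (T/C), 5 (A/T), 6 (T/A), 7 (A/T), 12 (A/T), 14 (T/A), 18 (C/A), 24 (G/A).
p = 9/24 = 0.375000.
d = −0.75 · ln(1 − (4/3)·0.375000) = −0.75 · ln(0.500000) = −0.75 · (-0.693147) = 0.5199.

0.5199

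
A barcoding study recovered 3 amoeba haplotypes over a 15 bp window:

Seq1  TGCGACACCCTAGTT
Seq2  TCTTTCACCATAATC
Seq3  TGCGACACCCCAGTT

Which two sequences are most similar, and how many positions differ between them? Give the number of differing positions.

Pairwise Hamming distances:
  Seq1 vs Seq2: 7
  Seq1 vs Seq3: 1
  Seq2 vs Seq3: 8
The smallest is 1, between Seq1 and Seq3.

1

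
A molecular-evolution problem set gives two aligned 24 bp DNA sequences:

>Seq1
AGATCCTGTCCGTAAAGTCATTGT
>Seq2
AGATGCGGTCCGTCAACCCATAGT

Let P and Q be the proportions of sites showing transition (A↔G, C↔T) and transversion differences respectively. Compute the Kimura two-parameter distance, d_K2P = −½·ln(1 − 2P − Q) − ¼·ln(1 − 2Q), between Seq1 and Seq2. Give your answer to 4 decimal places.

0.3072

Mismatches occur at site 5 (C/G, transversion), site 7 (T/G, transversion), site 14 (A/C, transversion), site 17 (G/C, transversion), site 18 (T/C, transition), site 22 (T/A, transversion).
Of the 6 differences, 1 transition and 5 transversions over 24 sites: P = 1/24 = 0.041667, Q = 5/24 = 0.208333.
d = −0.5·ln(0.708333) − 0.25·ln(0.583334) = −0.5·(-0.344841) − 0.25·(-0.538995) = 0.3072.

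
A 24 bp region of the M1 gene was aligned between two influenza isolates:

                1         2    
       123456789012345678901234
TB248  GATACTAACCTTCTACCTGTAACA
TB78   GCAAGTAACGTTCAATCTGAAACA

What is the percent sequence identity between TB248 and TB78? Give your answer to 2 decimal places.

Mismatches occur at site 2 (A/C), site 3 (T/A), site 5 (C/G), site 10 (C/G), site 14 (T/A), site 16 (C/T), site 20 (T/A).
17 of the 24 sites match, so the percent identity is 17/24 × 100 = 70.83%.

70.83%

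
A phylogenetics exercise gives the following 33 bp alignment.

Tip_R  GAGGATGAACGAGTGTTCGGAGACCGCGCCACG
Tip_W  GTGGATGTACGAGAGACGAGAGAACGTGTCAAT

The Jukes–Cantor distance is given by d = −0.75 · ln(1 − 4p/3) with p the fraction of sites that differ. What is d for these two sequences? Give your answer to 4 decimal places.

The sequences differ at positions 2 (A/T), 8 (A/T), 14 (T/A), 16 (T/A), 17 (T/C), 18 (C/G), 19 (G/A), 24 (C/A), 27 (C/T), 29 (C/T), 32 (C/A), 33 (G/T).
p = 12/33 = 0.363636.
d = −0.75 · ln(1 − (4/3)·0.363636) = −0.75 · ln(0.515152) = −0.75 · (-0.663293) = 0.4975.

0.4975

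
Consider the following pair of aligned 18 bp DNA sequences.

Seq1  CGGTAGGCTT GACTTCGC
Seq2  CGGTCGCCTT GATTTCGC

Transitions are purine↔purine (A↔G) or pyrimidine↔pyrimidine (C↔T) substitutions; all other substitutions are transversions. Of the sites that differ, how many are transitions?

1

The sequences differ at positions 5 (A/C, transversion), 7 (G/C, transversion), 13 (C/T, transition).
Of the 3 differences, 1 transition and 2 transversions, so the answer is 1.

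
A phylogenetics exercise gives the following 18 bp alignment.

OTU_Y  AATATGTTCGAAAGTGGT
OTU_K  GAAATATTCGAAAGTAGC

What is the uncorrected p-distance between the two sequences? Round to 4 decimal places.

0.2778

The sequences differ at positions 1 (A/G), 3 (T/A), 6 (G/A), 16 (G/A), 18 (T/C).
There are 5 differences over 18 sites, so p = 5/18 = 0.2778.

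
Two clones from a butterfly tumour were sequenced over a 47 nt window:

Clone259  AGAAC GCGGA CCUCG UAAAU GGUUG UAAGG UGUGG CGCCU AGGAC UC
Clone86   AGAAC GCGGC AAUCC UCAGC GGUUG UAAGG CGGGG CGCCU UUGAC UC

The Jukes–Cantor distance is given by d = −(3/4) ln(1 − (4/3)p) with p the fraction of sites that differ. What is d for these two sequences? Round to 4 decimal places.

0.2805

Mismatches occur at site 10 (A↔C), site 11 (C↔A), site 12 (C↔A), site 15 (G↔C), site 17 (A↔C), site 19 (A↔G), site 20 (U↔C), site 31 (U↔C), site 33 (U↔G), site 41 (A↔U), site 42 (G↔U).
p = 11/47 = 0.234043.
d = −0.75 · ln(1 − (4/3)·0.234043) = −0.75 · ln(0.687943) = −0.75 · (-0.374049) = 0.2805.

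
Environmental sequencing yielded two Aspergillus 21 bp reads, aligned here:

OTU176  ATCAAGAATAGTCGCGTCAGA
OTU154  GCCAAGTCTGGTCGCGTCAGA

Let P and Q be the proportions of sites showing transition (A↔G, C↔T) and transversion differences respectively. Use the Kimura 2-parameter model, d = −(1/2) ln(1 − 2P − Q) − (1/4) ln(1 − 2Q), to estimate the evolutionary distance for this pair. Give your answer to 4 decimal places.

0.2926

The sequences differ at positions 1 (A/G, transition), 2 (T/C, transition), 7 (A/T, transversion), 8 (A/C, transversion), 10 (A/G, transition).
Of the 5 differences, 3 transitions and 2 transversions over 21 sites: P = 3/21 = 0.142857, Q = 2/21 = 0.095238.
d = −0.5·ln(0.619048) − 0.25·ln(0.809524) = −0.5·(-0.479572) − 0.25·(-0.211309) = 0.2926.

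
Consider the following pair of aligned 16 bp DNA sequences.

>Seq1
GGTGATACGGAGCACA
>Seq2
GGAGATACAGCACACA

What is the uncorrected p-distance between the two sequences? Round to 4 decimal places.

The sequences differ at positions 3 (T/A), 9 (G/A), 11 (A/C), 12 (G/A).
There are 4 differences over 16 sites, so p = 4/16 = 0.2500.

0.2500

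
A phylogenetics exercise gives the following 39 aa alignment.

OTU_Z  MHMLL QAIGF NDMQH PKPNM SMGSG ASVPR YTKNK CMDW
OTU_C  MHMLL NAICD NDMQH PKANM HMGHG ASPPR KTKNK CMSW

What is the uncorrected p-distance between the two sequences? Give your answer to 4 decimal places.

0.2308

Differing sites — 6:Q/N; 9:G/C; 10:F/D; 18:P/A; 21:S/H; 24:S/H; 28:V/P; 31:Y/K; 38:D/S.
There are 9 differences over 39 sites, so p = 9/39 = 0.2308.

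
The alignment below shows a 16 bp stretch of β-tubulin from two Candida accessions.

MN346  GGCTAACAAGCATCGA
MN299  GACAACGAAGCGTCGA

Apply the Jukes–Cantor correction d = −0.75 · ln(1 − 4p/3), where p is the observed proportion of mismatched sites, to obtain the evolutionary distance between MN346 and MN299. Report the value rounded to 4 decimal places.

0.4042

Differing sites — 2:G/A; 4:T/A; 6:A/C; 7:C/G; 12:A/G.
p = 5/16 = 0.312500.
d = −0.75 · ln(1 − (4/3)·0.312500) = −0.75 · ln(0.583333) = −0.75 · (-0.538997) = 0.4042.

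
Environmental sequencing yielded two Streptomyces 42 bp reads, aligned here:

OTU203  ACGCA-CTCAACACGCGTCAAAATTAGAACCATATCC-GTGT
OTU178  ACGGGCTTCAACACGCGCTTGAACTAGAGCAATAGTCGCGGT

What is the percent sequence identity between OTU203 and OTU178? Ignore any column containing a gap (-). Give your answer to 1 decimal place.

65.0%

Excluding the 2 gap columns leaves 40 comparable sites.
Differing sites — 4:C/G; 5:A/G; 7:C/T; 18:T/C; 19:C/T; 20:A/T; 21:A/G; 24:T/C; 29:A/G; 31:C/A; 35:T/G; 36:C/T; 39:G/C; 40:T/G.
26 of the 40 comparable sites match, so the percent identity is 26/40 × 100 = 65.0%.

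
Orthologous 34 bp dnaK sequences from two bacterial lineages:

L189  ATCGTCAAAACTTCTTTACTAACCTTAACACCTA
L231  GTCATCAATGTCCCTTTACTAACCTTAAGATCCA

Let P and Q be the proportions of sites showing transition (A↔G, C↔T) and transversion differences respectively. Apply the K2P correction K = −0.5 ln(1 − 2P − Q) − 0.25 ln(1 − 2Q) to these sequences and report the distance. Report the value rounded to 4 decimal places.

0.4082

Mismatches occur at site 1 (A↔G, transition), site 4 (G↔A, transition), site 9 (A↔T, transversion), site 10 (A↔G, transition), site 11 (C↔T, transition), site 12 (T↔C, transition), site 13 (T↔C, transition), site 29 (C↔G, transversion), site 31 (C↔T, transition), site 33 (T↔C, transition).
Of the 10 differences, 8 transitions and 2 transversions over 34 sites: P = 8/34 = 0.235294, Q = 2/34 = 0.058824.
d = −0.5·ln(0.470588) − 0.25·ln(0.882352) = −0.5·(-0.753772) − 0.25·(-0.125164) = 0.4082.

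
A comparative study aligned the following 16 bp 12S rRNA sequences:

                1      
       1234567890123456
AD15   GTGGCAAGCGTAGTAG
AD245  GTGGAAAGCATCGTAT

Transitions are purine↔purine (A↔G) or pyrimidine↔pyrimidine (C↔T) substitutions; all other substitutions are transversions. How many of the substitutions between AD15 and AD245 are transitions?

Differing sites — 5:C/A (Tv); 10:G/A (Ti); 12:A/C (Tv); 16:G/T (Tv).
Of the 4 differences, 1 transition and 3 transversions, so the answer is 1.

1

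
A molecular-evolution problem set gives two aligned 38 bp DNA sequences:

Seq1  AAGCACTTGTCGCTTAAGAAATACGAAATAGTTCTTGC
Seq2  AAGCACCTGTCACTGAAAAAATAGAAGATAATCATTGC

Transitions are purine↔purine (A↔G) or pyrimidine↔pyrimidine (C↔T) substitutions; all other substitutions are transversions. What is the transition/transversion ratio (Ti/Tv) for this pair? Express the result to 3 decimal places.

Differing sites — 7:T/C (Ti); 12:G/A (Ti); 15:T/G (Tv); 18:G/A (Ti); 24:C/G (Tv); 25:G/A (Ti); 27:A/G (Ti); 31:G/A (Ti); 33:T/C (Ti); 34:C/A (Tv).
Of the 10 differences, 7 transitions and 3 transversions, so Ti/Tv = 7/3 = 2.333.

2.333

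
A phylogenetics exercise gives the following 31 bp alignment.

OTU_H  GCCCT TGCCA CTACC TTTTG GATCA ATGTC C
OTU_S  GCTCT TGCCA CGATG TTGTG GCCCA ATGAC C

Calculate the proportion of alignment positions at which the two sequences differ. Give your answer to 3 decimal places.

The sequences differ at positions 3 (C/T), 12 (T/G), 14 (C/T), 15 (C/G), 18 (T/G), 22 (A/C), 23 (T/C), 29 (T/A).
There are 8 differences over 31 sites, so p = 8/31 = 0.258.

0.258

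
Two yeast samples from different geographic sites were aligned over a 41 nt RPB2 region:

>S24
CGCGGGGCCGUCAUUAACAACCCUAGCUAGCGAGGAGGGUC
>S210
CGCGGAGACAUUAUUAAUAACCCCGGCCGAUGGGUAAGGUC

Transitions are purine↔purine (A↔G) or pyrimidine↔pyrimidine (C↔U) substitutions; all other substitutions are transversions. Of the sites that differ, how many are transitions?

12

The sequences differ at positions 6 (G/A, transition), 8 (C/A, transversion), 10 (G/A, transition), 12 (C/U, transition), 18 (C/U, transition), 24 (U/C, transition), 25 (A/G, transition), 28 (U/C, transition), 29 (A/G, transition), 30 (G/A, transition), 31 (C/U, transition), 33 (A/G, transition), 35 (G/U, transversion), 37 (G/A, transition).
Of the 14 differences, 12 transitions and 2 transversions, so the answer is 12.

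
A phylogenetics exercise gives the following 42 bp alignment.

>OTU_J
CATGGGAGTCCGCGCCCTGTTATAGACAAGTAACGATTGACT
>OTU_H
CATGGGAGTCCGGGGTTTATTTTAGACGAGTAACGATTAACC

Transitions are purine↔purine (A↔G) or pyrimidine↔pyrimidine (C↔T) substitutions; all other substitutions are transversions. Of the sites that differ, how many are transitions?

6

The sequences differ at positions 13 (C/G, transversion), 15 (C/G, transversion), 16 (C/T, transition), 17 (C/T, transition), 19 (G/A, transition), 22 (A/T, transversion), 28 (A/G, transition), 39 (G/A, transition), 42 (T/C, transition).
Of the 9 differences, 6 transitions and 3 transversions, so the answer is 6.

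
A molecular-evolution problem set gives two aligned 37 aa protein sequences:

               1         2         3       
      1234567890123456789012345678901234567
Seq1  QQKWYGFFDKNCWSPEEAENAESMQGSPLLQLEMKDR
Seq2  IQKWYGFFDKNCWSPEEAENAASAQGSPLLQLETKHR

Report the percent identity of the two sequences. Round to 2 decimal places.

86.49%

Mismatches occur at site 1 (Q→I), site 22 (E→A), site 24 (M→A), site 34 (M→T), site 36 (D→H).
32 of the 37 sites match, so the percent identity is 32/37 × 100 = 86.49%.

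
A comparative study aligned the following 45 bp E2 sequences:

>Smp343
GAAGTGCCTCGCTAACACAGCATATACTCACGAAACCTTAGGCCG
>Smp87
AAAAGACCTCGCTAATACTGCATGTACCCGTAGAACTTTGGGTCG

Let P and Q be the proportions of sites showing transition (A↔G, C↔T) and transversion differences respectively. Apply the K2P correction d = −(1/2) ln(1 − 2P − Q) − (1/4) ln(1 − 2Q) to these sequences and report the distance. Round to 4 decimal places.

The sequences differ at positions 1 (G/A, transition), 4 (G/A, transition), 5 (T/G, transversion), 6 (G/A, transition), 16 (C/T, transition), 19 (A/T, transversion), 24 (A/G, transition), 28 (T/C, transition), 30 (A/G, transition), 31 (C/T, transition), 32 (G/A, transition), 33 (A/G, transition), 37 (C/T, transition), 40 (A/G, transition), 43 (C/T, transition).
Of the 15 differences, 13 transitions and 2 transversions over 45 sites: P = 13/45 = 0.288889, Q = 2/45 = 0.044444.
d = −0.5·ln(0.377778) − 0.25·ln(0.911112) = −0.5·(-0.973449) − 0.25·(-0.093089) = 0.5100.

0.5100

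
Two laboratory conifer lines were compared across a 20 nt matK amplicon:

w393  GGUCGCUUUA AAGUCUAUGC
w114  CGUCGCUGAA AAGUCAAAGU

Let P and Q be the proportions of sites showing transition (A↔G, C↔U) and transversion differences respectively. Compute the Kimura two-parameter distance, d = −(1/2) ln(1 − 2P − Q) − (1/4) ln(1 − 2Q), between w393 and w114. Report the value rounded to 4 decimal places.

0.3887

Differing sites — 1:G/C (Tv); 8:U/G (Tv); 9:U/A (Tv); 16:U/A (Tv); 18:U/A (Tv); 20:C/U (Ti).
Of the 6 differences, 1 transition and 5 transversions over 20 sites: P = 1/20 = 0.050000, Q = 5/20 = 0.250000.
d = −0.5·ln(0.650000) − 0.25·ln(0.500000) = −0.5·(-0.430783) − 0.25·(-0.693147) = 0.3887.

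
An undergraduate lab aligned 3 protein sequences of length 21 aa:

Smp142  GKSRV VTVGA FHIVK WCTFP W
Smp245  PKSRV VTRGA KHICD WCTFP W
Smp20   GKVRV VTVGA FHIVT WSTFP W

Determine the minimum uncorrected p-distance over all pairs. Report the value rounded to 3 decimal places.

Pairwise Hamming distances:
  Smp142 vs Smp245: 5
  Smp142 vs Smp20: 3
  Smp245 vs Smp20: 7
The smallest is 3 mismatches, between Smp142 and Smp20; p = 3/21 = 0.143.

0.143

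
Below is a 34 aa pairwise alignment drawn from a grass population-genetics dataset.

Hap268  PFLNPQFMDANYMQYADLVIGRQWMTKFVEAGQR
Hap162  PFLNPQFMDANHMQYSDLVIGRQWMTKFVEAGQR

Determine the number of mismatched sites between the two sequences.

2

Mismatches occur at site 12 (Y↔H), site 16 (A↔S).
That gives 2 mismatches out of 34 aligned sites, so the Hamming distance is 2.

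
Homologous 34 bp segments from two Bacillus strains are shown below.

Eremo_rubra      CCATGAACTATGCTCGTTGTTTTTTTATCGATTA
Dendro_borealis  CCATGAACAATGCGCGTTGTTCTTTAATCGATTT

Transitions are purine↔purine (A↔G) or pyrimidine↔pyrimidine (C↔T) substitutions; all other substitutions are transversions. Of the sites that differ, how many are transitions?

1

The sequences differ at positions 9 (T/A, transversion), 14 (T/G, transversion), 22 (T/C, transition), 26 (T/A, transversion), 34 (A/T, transversion).
Of the 5 differences, 1 transition and 4 transversions, so the answer is 1.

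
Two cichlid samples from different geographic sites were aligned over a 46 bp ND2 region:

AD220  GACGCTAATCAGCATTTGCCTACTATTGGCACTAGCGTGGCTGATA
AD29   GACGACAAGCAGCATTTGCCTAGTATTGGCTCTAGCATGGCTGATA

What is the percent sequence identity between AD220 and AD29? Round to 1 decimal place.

Differing sites — 5:C/A; 6:T/C; 9:T/G; 23:C/G; 31:A/T; 37:G/A.
40 of the 46 sites match, so the percent identity is 40/46 × 100 = 87.0%.

87.0%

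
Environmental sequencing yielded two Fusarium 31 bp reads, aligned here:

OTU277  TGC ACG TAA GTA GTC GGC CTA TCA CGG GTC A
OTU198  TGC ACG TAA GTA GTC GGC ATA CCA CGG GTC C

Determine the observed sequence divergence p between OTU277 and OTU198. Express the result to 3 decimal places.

The sequences differ at positions 19 (C/A), 22 (T/C), 31 (A/C).
There are 3 differences over 31 sites, so p = 3/31 = 0.097.

0.097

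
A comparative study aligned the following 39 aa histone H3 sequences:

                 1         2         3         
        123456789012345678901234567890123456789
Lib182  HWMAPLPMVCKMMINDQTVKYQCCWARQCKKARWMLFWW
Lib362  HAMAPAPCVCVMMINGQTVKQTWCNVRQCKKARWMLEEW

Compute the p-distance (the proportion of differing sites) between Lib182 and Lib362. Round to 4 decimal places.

0.3077

The sequences differ at positions 2 (W/A), 6 (L/A), 8 (M/C), 11 (K/V), 16 (D/G), 21 (Y/Q), 22 (Q/T), 23 (C/W), 25 (W/N), 26 (A/V), 37 (F/E), 38 (W/E).
There are 12 differences over 39 sites, so p = 12/39 = 0.3077.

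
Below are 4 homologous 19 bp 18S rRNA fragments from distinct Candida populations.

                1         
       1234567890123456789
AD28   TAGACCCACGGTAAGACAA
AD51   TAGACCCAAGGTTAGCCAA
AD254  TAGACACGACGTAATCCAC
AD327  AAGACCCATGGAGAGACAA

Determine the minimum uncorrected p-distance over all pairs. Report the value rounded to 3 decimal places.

0.158

Pairwise Hamming distances:
  AD28 vs AD51: 3
  AD28 vs AD254: 7
  AD28 vs AD327: 4
  AD51 vs AD254: 6
  AD51 vs AD327: 5
  AD254 vs AD327: 10
The smallest is 3 mismatches, between AD28 and AD51; p = 3/19 = 0.158.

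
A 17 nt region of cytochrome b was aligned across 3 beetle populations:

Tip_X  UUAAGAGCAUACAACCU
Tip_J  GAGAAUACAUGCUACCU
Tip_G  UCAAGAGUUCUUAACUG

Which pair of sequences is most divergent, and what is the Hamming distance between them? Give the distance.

Pairwise Hamming distances:
  Tip_X vs Tip_J: 8
  Tip_X vs Tip_G: 8
  Tip_J vs Tip_G: 14
The largest is 14, between Tip_J and Tip_G.

14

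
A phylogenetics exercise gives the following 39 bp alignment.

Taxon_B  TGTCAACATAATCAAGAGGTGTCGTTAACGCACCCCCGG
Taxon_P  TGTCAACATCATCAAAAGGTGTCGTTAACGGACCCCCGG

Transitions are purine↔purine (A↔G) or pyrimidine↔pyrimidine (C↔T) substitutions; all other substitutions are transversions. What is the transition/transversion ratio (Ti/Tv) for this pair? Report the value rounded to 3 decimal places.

0.500

Mismatches occur at site 10 (A↔C, transversion), site 16 (G↔A, transition), site 31 (C↔G, transversion).
Of the 3 differences, 1 transition and 2 transversions, so Ti/Tv = 1/2 = 0.500.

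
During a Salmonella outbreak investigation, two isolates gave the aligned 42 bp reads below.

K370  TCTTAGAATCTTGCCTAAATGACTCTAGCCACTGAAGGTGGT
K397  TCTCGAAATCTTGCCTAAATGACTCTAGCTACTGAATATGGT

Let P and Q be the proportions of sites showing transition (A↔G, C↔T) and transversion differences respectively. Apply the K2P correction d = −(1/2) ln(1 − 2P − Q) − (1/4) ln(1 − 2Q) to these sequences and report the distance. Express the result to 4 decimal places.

0.1640

Mismatches occur at site 4 (T→C, transition), site 5 (A→G, transition), site 6 (G→A, transition), site 30 (C→T, transition), site 37 (G→T, transversion), site 38 (G→A, transition).
Of the 6 differences, 5 transitions and 1 transversion over 42 sites: P = 5/42 = 0.119048, Q = 1/42 = 0.023810.
d = −0.5·ln(0.738094) − 0.25·ln(0.952380) = −0.5·(-0.303684) − 0.25·(-0.048791) = 0.1640.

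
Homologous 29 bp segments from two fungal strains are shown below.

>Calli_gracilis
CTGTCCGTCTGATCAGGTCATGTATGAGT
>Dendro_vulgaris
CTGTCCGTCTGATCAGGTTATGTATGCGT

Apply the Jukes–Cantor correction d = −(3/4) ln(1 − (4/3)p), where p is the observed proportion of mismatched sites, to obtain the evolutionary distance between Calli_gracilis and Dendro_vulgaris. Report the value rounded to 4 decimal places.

0.0723

Mismatches occur at site 19 (C/T), site 27 (A/C).
p = 2/29 = 0.068966.
d = −0.75 · ln(1 − (4/3)·0.068966) = −0.75 · ln(0.908045) = −0.75 · (-0.096461) = 0.0723.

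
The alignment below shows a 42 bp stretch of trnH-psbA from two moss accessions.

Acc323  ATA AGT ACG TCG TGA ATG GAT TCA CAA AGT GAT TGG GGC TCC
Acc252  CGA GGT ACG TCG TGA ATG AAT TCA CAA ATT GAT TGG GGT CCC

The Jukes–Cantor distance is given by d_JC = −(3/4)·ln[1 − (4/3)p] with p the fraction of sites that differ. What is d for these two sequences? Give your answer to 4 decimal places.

Differing sites — 1:A/C; 2:T/G; 4:A/G; 19:G/A; 29:G/T; 39:C/T; 40:T/C.
p = 7/42 = 0.166667.
d = −0.75 · ln(1 − (4/3)·0.166667) = −0.75 · ln(0.777777) = −0.75 · (-0.251315) = 0.1885.

0.1885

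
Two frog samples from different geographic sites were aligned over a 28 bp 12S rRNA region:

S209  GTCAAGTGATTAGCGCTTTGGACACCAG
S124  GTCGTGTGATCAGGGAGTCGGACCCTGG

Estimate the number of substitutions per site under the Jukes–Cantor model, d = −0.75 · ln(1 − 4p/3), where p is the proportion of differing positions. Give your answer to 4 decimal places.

Differing sites — 4:A/G; 5:A/T; 11:T/C; 14:C/G; 16:C/A; 17:T/G; 19:T/C; 24:A/C; 26:C/T; 27:A/G.
p = 10/28 = 0.357143.
d = −0.75 · ln(1 − (4/3)·0.357143) = −0.75 · ln(0.523809) = −0.75 · (-0.646628) = 0.4850.

0.4850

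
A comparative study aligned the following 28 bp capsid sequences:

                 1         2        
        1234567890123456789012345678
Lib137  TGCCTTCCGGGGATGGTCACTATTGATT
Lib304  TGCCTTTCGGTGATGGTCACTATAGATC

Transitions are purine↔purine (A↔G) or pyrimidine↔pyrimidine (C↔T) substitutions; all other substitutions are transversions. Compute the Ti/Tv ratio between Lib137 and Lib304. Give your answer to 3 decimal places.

1.000

Differing sites — 7:C/T (Ti); 11:G/T (Tv); 24:T/A (Tv); 28:T/C (Ti).
Of the 4 differences, 2 transitions and 2 transversions, so Ti/Tv = 2/2 = 1.000.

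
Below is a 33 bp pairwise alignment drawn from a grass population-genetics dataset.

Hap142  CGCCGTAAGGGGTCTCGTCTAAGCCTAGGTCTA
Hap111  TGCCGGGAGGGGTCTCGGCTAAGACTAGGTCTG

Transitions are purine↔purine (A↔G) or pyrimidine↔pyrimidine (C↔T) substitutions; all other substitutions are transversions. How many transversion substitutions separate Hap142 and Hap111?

Mismatches occur at site 1 (C→T, transition), site 6 (T→G, transversion), site 7 (A→G, transition), site 18 (T→G, transversion), site 24 (C→A, transversion), site 33 (A→G, transition).
Of the 6 differences, 3 transitions and 3 transversions, so the answer is 3.

3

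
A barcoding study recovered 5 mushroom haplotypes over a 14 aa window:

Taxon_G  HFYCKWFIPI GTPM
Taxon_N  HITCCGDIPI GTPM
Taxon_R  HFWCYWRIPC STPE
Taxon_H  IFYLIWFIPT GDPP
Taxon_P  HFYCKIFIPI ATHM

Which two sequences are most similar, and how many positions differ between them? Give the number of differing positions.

Pairwise Hamming distances:
  Taxon_G vs Taxon_N: 5
  Taxon_G vs Taxon_R: 6
  Taxon_G vs Taxon_H: 6
  Taxon_G vs Taxon_P: 3
  Taxon_N vs Taxon_R: 8
  Taxon_N vs Taxon_H: 10
  Taxon_N vs Taxon_P: 7
  Taxon_R vs Taxon_H: 9
  Taxon_R vs Taxon_P: 8
  Taxon_H vs Taxon_P: 9
The smallest is 3, between Taxon_G and Taxon_P.

3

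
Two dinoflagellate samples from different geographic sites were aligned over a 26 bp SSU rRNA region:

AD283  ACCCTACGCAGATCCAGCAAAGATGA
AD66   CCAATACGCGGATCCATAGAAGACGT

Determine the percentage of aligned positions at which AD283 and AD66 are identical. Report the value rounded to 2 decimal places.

The sequences differ at positions 1 (A/C), 3 (C/A), 4 (C/A), 10 (A/G), 17 (G/T), 18 (C/A), 19 (A/G), 24 (T/C), 26 (A/T).
17 of the 26 sites match, so the percent identity is 17/26 × 100 = 65.38%.

65.38%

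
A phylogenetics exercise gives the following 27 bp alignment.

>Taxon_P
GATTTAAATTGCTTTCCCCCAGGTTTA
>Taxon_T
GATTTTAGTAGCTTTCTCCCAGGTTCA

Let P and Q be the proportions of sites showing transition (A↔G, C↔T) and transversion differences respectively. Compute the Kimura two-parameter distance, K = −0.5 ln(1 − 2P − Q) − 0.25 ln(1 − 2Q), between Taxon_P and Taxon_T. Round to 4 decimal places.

0.2158

Mismatches occur at site 6 (A/T, transversion), site 8 (A/G, transition), site 10 (T/A, transversion), site 17 (C/T, transition), site 26 (T/C, transition).
Of the 5 differences, 3 transitions and 2 transversions over 27 sites: P = 3/27 = 0.111111, Q = 2/27 = 0.074074.
d = −0.5·ln(0.703704) − 0.25·ln(0.851852) = −0.5·(-0.351397) − 0.25·(-0.160342) = 0.2158.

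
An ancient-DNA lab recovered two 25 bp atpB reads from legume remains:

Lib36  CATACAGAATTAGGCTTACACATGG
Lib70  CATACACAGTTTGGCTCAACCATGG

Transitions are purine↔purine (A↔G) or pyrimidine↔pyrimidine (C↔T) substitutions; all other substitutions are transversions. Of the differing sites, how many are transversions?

4

The sequences differ at positions 7 (G/C, transversion), 9 (A/G, transition), 12 (A/T, transversion), 17 (T/C, transition), 19 (C/A, transversion), 20 (A/C, transversion).
Of the 6 differences, 2 transitions and 4 transversions, so the answer is 4.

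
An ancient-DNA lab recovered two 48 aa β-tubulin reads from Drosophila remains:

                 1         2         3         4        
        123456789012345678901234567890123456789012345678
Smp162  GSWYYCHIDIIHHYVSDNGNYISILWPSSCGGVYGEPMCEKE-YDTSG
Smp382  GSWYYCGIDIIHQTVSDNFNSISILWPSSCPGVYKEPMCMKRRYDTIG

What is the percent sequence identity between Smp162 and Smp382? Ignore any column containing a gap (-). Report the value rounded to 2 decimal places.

78.72%

Excluding the 1 gap column leaves 47 comparable sites.
The sequences differ at positions 7 (H/G), 13 (H/Q), 14 (Y/T), 19 (G/F), 21 (Y/S), 31 (G/P), 35 (G/K), 40 (E/M), 42 (E/R), 47 (S/I).
37 of the 47 comparable sites match, so the percent identity is 37/47 × 100 = 78.72%.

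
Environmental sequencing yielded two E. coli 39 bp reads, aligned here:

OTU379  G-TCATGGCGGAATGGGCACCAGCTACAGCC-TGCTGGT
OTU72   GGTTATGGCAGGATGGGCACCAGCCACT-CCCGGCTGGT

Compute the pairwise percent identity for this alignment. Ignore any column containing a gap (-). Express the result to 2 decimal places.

83.33%

Excluding the 3 gap columns leaves 36 comparable sites.
Differing sites — 4:C/T; 10:G/A; 12:A/G; 25:T/C; 28:A/T; 33:T/G.
30 of the 36 comparable sites match, so the percent identity is 30/36 × 100 = 83.33%.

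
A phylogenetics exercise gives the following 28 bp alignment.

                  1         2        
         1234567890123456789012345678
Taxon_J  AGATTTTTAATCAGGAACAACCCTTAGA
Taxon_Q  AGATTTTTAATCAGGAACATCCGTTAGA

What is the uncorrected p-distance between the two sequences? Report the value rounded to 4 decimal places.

0.0714

The sequences differ at positions 20 (A/T), 23 (C/G).
There are 2 differences over 28 sites, so p = 2/28 = 0.0714.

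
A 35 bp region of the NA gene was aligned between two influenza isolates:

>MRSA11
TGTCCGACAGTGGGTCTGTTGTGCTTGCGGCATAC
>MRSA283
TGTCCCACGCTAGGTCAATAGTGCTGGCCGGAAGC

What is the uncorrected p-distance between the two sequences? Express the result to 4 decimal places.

0.3429

The sequences differ at positions 6 (G/C), 9 (A/G), 10 (G/C), 12 (G/A), 17 (T/A), 18 (G/A), 20 (T/A), 26 (T/G), 29 (G/C), 31 (C/G), 33 (T/A), 34 (A/G).
There are 12 differences over 35 sites, so p = 12/35 = 0.3429.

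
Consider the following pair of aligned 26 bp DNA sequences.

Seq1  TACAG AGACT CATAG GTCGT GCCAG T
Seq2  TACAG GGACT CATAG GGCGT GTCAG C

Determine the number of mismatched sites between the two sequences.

4

Mismatches occur at site 6 (A/G), site 17 (T/G), site 22 (C/T), site 26 (T/C).
That gives 4 mismatches out of 26 aligned sites, so the Hamming distance is 4.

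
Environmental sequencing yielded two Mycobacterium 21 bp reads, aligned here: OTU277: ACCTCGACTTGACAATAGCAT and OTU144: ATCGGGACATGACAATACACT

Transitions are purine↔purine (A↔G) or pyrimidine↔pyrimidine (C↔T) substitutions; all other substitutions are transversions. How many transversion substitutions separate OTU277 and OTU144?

6

Differing sites — 2:C/T (Ti); 4:T/G (Tv); 5:C/G (Tv); 9:T/A (Tv); 18:G/C (Tv); 19:C/A (Tv); 20:A/C (Tv).
Of the 7 differences, 1 transition and 6 transversions, so the answer is 6.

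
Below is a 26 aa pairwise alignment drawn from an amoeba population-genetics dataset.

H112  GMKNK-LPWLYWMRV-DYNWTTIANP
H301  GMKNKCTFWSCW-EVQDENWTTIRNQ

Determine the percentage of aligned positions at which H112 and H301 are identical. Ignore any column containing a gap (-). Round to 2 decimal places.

Excluding the 3 gap columns leaves 23 comparable sites.
Differing sites — 7:L/T; 8:P/F; 10:L/S; 11:Y/C; 14:R/E; 18:Y/E; 24:A/R; 26:P/Q.
15 of the 23 comparable sites match, so the percent identity is 15/23 × 100 = 65.22%.

65.22%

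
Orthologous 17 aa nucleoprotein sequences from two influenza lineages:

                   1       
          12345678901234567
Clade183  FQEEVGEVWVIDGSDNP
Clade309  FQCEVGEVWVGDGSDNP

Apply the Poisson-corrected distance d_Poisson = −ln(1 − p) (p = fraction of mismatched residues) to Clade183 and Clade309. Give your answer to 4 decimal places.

Differing sites — 3:E/C; 11:I/G.
p = 2/17 = 0.117647.
d = −ln(1 − 0.117647) = −ln(0.882353) = 0.1252.

0.1252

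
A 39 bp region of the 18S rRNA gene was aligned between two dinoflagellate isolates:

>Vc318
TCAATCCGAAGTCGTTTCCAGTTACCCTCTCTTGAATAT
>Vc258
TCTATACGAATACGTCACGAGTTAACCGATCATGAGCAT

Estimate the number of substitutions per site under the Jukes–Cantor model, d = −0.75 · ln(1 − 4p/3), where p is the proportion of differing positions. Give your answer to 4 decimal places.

The sequences differ at positions 3 (A/T), 6 (C/A), 11 (G/T), 12 (T/A), 16 (T/C), 17 (T/A), 19 (C/G), 25 (C/A), 28 (T/G), 29 (C/A), 32 (T/A), 36 (A/G), 37 (T/C).
p = 13/39 = 0.333333.
d = −0.75 · ln(1 − (4/3)·0.333333) = −0.75 · ln(0.555556) = −0.75 · (-0.587786) = 0.4408.

0.4408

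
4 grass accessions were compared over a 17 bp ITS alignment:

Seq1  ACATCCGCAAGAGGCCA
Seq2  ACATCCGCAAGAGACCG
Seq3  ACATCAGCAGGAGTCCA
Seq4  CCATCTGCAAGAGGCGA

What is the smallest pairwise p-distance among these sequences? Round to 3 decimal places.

0.118

Pairwise Hamming distances:
  Seq1 vs Seq2: 2
  Seq1 vs Seq3: 3
  Seq1 vs Seq4: 3
  Seq2 vs Seq3: 4
  Seq2 vs Seq4: 5
  Seq3 vs Seq4: 5
The smallest is 2 mismatches, between Seq1 and Seq2; p = 2/17 = 0.118.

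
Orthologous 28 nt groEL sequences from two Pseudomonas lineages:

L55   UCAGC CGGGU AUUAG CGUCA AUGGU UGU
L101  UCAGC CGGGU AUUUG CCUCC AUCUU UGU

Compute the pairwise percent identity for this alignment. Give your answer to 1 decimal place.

Mismatches occur at site 14 (A→U), site 17 (G→C), site 20 (A→C), site 23 (G→C), site 24 (G→U).
23 of the 28 sites match, so the percent identity is 23/28 × 100 = 82.1%.

82.1%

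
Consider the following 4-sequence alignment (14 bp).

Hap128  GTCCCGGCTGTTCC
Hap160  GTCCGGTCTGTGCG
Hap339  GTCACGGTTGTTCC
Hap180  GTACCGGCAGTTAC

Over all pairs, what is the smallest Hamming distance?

Pairwise Hamming distances:
  Hap128 vs Hap160: 4
  Hap128 vs Hap339: 2
  Hap128 vs Hap180: 3
  Hap160 vs Hap339: 6
  Hap160 vs Hap180: 7
  Hap339 vs Hap180: 5
The smallest is 2, between Hap128 and Hap339.

2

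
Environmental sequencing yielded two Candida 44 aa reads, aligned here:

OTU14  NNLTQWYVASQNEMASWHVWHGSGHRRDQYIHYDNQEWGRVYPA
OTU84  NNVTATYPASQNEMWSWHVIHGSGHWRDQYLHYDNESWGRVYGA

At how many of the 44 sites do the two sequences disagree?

11

The sequences differ at positions 3 (L/V), 5 (Q/A), 6 (W/T), 8 (V/P), 15 (A/W), 20 (W/I), 26 (R/W), 31 (I/L), 36 (Q/E), 37 (E/S), 43 (P/G).
That gives 11 mismatches out of 44 aligned sites, so the Hamming distance is 11.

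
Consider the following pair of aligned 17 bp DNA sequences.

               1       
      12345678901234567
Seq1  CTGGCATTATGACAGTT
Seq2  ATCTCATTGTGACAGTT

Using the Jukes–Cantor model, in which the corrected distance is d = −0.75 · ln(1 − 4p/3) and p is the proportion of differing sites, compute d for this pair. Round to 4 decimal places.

The sequences differ at positions 1 (C/A), 3 (G/C), 4 (G/T), 9 (A/G).
p = 4/17 = 0.235294.
d = −0.75 · ln(1 − (4/3)·0.235294) = −0.75 · ln(0.686275) = −0.75 · (-0.376477) = 0.2824.

0.2824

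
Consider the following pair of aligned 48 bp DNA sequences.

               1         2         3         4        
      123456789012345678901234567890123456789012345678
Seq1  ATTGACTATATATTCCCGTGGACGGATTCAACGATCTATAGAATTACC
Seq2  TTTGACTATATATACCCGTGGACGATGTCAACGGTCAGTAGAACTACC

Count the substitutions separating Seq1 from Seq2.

9

The sequences differ at positions 1 (A/T), 14 (T/A), 25 (G/A), 26 (A/T), 27 (T/G), 34 (A/G), 37 (T/A), 38 (A/G), 44 (T/C).
That gives 9 mismatches out of 48 aligned sites, so the Hamming distance is 9.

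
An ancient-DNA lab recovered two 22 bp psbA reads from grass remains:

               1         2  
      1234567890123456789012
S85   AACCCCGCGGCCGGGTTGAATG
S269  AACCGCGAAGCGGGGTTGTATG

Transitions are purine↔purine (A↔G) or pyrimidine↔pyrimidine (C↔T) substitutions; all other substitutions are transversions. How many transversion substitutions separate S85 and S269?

Mismatches occur at site 5 (C↔G, transversion), site 8 (C↔A, transversion), site 9 (G↔A, transition), site 12 (C↔G, transversion), site 19 (A↔T, transversion).
Of the 5 differences, 1 transition and 4 transversions, so the answer is 4.

4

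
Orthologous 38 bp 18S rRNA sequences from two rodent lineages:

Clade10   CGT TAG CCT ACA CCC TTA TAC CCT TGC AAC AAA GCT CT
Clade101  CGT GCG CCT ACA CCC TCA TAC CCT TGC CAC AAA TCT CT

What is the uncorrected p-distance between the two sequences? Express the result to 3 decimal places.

0.132

Mismatches occur at site 4 (T↔G), site 5 (A↔C), site 17 (T↔C), site 28 (A↔C), site 34 (G↔T).
There are 5 differences over 38 sites, so p = 5/38 = 0.132.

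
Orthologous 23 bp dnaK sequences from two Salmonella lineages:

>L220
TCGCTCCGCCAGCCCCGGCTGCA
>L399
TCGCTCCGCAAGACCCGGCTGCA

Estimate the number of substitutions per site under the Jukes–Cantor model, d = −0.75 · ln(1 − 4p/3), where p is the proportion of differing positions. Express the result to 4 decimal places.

Mismatches occur at site 10 (C↔A), site 13 (C↔A).
p = 2/23 = 0.086957.
d = −0.75 · ln(1 − (4/3)·0.086957) = −0.75 · ln(0.884057) = −0.75 · (-0.123234) = 0.0924.

0.0924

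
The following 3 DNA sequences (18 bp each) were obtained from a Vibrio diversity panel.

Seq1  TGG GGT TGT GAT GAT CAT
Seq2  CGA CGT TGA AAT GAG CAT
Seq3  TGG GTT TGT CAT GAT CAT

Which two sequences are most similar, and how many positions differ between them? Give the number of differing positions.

2

Pairwise Hamming distances:
  Seq1 vs Seq2: 6
  Seq1 vs Seq3: 2
  Seq2 vs Seq3: 7
The smallest is 2, between Seq1 and Seq3.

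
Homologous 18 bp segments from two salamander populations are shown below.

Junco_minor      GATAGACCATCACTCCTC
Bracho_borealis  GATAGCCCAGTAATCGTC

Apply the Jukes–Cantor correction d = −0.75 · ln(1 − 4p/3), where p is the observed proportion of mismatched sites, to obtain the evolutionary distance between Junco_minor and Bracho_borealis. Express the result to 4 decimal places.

Differing sites — 6:A/C; 10:T/G; 11:C/T; 13:C/A; 16:C/G.
p = 5/18 = 0.277778.
d = −0.75 · ln(1 − (4/3)·0.277778) = −0.75 · ln(0.629629) = −0.75 · (-0.462625) = 0.3470.

0.3470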